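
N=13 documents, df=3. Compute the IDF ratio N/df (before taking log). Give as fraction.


IDF ratio = N / df
= 13 / 3
= 13/3

13/3


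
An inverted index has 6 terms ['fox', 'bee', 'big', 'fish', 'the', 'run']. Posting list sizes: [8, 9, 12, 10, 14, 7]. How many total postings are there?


Summing posting list sizes:
'fox': 8 postings
'bee': 9 postings
'big': 12 postings
'fish': 10 postings
'the': 14 postings
'run': 7 postings
Total = 8 + 9 + 12 + 10 + 14 + 7 = 60

60


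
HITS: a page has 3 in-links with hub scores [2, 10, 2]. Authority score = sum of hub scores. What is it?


Authority = sum of hub scores of in-linkers
In-link 1: hub score = 2
In-link 2: hub score = 10
In-link 3: hub score = 2
Authority = 2 + 10 + 2 = 14

14


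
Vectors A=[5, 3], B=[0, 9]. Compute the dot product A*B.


Dot product = sum of element-wise products
A[0]*B[0] = 5*0 = 0
A[1]*B[1] = 3*9 = 27
Sum = 0 + 27 = 27

27


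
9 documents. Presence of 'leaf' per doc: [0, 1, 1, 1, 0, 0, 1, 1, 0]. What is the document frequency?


Checking each document for 'leaf':
Doc 1: absent
Doc 2: present
Doc 3: present
Doc 4: present
Doc 5: absent
Doc 6: absent
Doc 7: present
Doc 8: present
Doc 9: absent
df = sum of presences = 0 + 1 + 1 + 1 + 0 + 0 + 1 + 1 + 0 = 5

5


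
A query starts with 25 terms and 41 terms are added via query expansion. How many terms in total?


Original terms: 25
Expansion terms: 41
Total = 25 + 41 = 66

66


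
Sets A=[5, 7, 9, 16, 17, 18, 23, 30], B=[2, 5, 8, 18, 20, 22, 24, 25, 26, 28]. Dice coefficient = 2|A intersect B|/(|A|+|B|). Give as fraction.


A intersect B = [5, 18]
|A intersect B| = 2
|A| = 8, |B| = 10
Dice = 2*2 / (8+10)
= 4 / 18 = 2/9

2/9


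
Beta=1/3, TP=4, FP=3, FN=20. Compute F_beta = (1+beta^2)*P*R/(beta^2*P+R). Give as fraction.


P = TP/(TP+FP) = 4/7 = 4/7
R = TP/(TP+FN) = 4/24 = 1/6
beta^2 = 1/3^2 = 1/9
(1 + beta^2) = 10/9
Numerator = (1+beta^2)*P*R = 20/189
Denominator = beta^2*P + R = 4/63 + 1/6 = 29/126
F_beta = 40/87

40/87


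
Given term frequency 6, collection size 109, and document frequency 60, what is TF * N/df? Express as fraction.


TF * (N/df)
= 6 * (109/60)
= 6 * 109/60
= 109/10

109/10


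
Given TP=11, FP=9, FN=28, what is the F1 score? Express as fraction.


F1 = 2 * P * R / (P + R)
P = TP/(TP+FP) = 11/20 = 11/20
R = TP/(TP+FN) = 11/39 = 11/39
2 * P * R = 2 * 11/20 * 11/39 = 121/390
P + R = 11/20 + 11/39 = 649/780
F1 = 121/390 / 649/780 = 22/59

22/59


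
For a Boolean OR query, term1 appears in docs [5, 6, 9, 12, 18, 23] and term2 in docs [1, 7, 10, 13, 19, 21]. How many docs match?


Boolean OR: find union of posting lists
term1 docs: [5, 6, 9, 12, 18, 23]
term2 docs: [1, 7, 10, 13, 19, 21]
Union: [1, 5, 6, 7, 9, 10, 12, 13, 18, 19, 21, 23]
|union| = 12

12


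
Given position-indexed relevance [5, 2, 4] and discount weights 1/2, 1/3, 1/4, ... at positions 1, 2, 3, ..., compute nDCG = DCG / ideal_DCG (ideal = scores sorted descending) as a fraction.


Position discount weights w_i = 1/(i+1) for i=1..3:
Weights = [1/2, 1/3, 1/4]
Actual relevance: [5, 2, 4]
DCG = 5/2 + 2/3 + 4/4 = 25/6
Ideal relevance (sorted desc): [5, 4, 2]
Ideal DCG = 5/2 + 4/3 + 2/4 = 13/3
nDCG = DCG / ideal_DCG = 25/6 / 13/3 = 25/26

25/26


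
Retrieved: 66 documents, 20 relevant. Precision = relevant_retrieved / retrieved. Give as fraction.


Precision = relevant_retrieved / total_retrieved
= 20 / 66
= 20 / (20 + 46)
= 10/33

10/33


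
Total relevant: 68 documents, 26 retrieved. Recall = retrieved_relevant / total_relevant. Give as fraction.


Recall = retrieved_relevant / total_relevant
= 26 / 68
= 26 / (26 + 42)
= 13/34

13/34


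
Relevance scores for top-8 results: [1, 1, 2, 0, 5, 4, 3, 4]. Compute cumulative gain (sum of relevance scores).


Cumulative Gain = sum of relevance scores
Position 1: rel=1, running sum=1
Position 2: rel=1, running sum=2
Position 3: rel=2, running sum=4
Position 4: rel=0, running sum=4
Position 5: rel=5, running sum=9
Position 6: rel=4, running sum=13
Position 7: rel=3, running sum=16
Position 8: rel=4, running sum=20
CG = 20

20


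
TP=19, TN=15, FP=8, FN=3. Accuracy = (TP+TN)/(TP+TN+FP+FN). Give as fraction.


Accuracy = (TP + TN) / (TP + TN + FP + FN)
TP + TN = 19 + 15 = 34
Total = 19 + 15 + 8 + 3 = 45
Accuracy = 34 / 45 = 34/45

34/45


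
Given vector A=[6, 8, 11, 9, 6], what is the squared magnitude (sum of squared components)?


|A|^2 = sum of squared components
A[0]^2 = 6^2 = 36
A[1]^2 = 8^2 = 64
A[2]^2 = 11^2 = 121
A[3]^2 = 9^2 = 81
A[4]^2 = 6^2 = 36
Sum = 36 + 64 + 121 + 81 + 36 = 338

338


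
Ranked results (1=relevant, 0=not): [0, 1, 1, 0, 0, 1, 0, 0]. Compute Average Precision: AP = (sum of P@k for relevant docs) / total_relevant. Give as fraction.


Computing P@k for each relevant position:
Position 1: not relevant
Position 2: relevant, P@2 = 1/2 = 1/2
Position 3: relevant, P@3 = 2/3 = 2/3
Position 4: not relevant
Position 5: not relevant
Position 6: relevant, P@6 = 3/6 = 1/2
Position 7: not relevant
Position 8: not relevant
Sum of P@k = 1/2 + 2/3 + 1/2 = 5/3
AP = 5/3 / 3 = 5/9

5/9


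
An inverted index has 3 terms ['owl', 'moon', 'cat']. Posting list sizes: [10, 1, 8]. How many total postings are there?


Summing posting list sizes:
'owl': 10 postings
'moon': 1 postings
'cat': 8 postings
Total = 10 + 1 + 8 = 19

19


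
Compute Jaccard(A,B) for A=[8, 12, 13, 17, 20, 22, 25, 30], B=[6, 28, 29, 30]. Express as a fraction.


A intersect B = [30]
|A intersect B| = 1
A union B = [6, 8, 12, 13, 17, 20, 22, 25, 28, 29, 30]
|A union B| = 11
Jaccard = 1/11 = 1/11

1/11


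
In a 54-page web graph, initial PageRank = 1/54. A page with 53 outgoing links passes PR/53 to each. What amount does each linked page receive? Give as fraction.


Initial PR = 1/54 = 1/54
Outlinks = 53
Contribution per link = PR / outlinks
= 1/54 / 53
= 1/2862

1/2862


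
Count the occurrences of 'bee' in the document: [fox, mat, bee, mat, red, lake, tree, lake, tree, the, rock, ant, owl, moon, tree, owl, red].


Document has 17 words
Scanning for 'bee':
Found at positions: [2]
Count = 1

1


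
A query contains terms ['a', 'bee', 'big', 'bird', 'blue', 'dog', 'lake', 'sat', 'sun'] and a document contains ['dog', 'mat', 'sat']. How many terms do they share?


Query terms: ['a', 'bee', 'big', 'bird', 'blue', 'dog', 'lake', 'sat', 'sun']
Document terms: ['dog', 'mat', 'sat']
Common terms: ['dog', 'sat']
Overlap count = 2

2


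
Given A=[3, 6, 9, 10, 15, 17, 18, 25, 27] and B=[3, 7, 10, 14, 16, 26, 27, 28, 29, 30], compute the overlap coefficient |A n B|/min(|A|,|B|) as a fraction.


A intersect B = [3, 10, 27]
|A intersect B| = 3
min(|A|, |B|) = min(9, 10) = 9
Overlap = 3 / 9 = 1/3

1/3


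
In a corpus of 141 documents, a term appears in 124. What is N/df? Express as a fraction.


IDF ratio = N / df
= 141 / 124
= 141/124

141/124


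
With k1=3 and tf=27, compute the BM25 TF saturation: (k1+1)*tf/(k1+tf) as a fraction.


BM25 TF component = (k1+1)*tf / (k1+tf)
k1 = 3, tf = 27
Numerator = (3+1)*27 = 108
Denominator = 3 + 27 = 30
= 108/30 = 18/5

18/5


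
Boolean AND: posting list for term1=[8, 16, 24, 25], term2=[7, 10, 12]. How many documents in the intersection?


Boolean AND: find intersection of posting lists
term1 docs: [8, 16, 24, 25]
term2 docs: [7, 10, 12]
Intersection: []
|intersection| = 0

0


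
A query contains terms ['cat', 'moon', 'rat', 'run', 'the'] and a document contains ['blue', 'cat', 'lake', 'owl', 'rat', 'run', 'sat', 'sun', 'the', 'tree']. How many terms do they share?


Query terms: ['cat', 'moon', 'rat', 'run', 'the']
Document terms: ['blue', 'cat', 'lake', 'owl', 'rat', 'run', 'sat', 'sun', 'the', 'tree']
Common terms: ['cat', 'rat', 'run', 'the']
Overlap count = 4

4


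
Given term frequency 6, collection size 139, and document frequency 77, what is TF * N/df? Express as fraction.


TF * (N/df)
= 6 * (139/77)
= 6 * 139/77
= 834/77

834/77


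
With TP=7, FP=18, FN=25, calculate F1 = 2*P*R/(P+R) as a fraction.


F1 = 2 * P * R / (P + R)
P = TP/(TP+FP) = 7/25 = 7/25
R = TP/(TP+FN) = 7/32 = 7/32
2 * P * R = 2 * 7/25 * 7/32 = 49/400
P + R = 7/25 + 7/32 = 399/800
F1 = 49/400 / 399/800 = 14/57

14/57


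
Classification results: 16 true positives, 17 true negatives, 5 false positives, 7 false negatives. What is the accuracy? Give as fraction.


Accuracy = (TP + TN) / (TP + TN + FP + FN)
TP + TN = 16 + 17 = 33
Total = 16 + 17 + 5 + 7 = 45
Accuracy = 33 / 45 = 11/15

11/15


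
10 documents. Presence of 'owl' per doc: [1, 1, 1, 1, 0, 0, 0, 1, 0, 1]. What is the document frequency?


Checking each document for 'owl':
Doc 1: present
Doc 2: present
Doc 3: present
Doc 4: present
Doc 5: absent
Doc 6: absent
Doc 7: absent
Doc 8: present
Doc 9: absent
Doc 10: present
df = sum of presences = 1 + 1 + 1 + 1 + 0 + 0 + 0 + 1 + 0 + 1 = 6

6


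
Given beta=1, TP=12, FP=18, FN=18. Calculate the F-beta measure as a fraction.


P = TP/(TP+FP) = 12/30 = 2/5
R = TP/(TP+FN) = 12/30 = 2/5
beta^2 = 1^2 = 1
(1 + beta^2) = 2
Numerator = (1+beta^2)*P*R = 8/25
Denominator = beta^2*P + R = 2/5 + 2/5 = 4/5
F_beta = 2/5

2/5


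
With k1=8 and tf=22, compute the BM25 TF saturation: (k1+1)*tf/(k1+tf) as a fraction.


BM25 TF component = (k1+1)*tf / (k1+tf)
k1 = 8, tf = 22
Numerator = (8+1)*22 = 198
Denominator = 8 + 22 = 30
= 198/30 = 33/5

33/5


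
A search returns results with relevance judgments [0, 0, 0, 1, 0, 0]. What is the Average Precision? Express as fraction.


Computing P@k for each relevant position:
Position 1: not relevant
Position 2: not relevant
Position 3: not relevant
Position 4: relevant, P@4 = 1/4 = 1/4
Position 5: not relevant
Position 6: not relevant
Sum of P@k = 1/4 = 1/4
AP = 1/4 / 1 = 1/4

1/4


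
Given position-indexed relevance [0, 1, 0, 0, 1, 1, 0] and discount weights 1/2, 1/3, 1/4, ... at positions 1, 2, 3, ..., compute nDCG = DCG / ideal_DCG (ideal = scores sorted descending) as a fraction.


Position discount weights w_i = 1/(i+1) for i=1..7:
Weights = [1/2, 1/3, 1/4, 1/5, 1/6, 1/7, 1/8]
Actual relevance: [0, 1, 0, 0, 1, 1, 0]
DCG = 0/2 + 1/3 + 0/4 + 0/5 + 1/6 + 1/7 + 0/8 = 9/14
Ideal relevance (sorted desc): [1, 1, 1, 0, 0, 0, 0]
Ideal DCG = 1/2 + 1/3 + 1/4 + 0/5 + 0/6 + 0/7 + 0/8 = 13/12
nDCG = DCG / ideal_DCG = 9/14 / 13/12 = 54/91

54/91


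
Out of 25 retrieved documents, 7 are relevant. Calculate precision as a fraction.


Precision = relevant_retrieved / total_retrieved
= 7 / 25
= 7 / (7 + 18)
= 7/25

7/25


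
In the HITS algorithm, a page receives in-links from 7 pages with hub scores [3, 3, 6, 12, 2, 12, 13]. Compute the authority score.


Authority = sum of hub scores of in-linkers
In-link 1: hub score = 3
In-link 2: hub score = 3
In-link 3: hub score = 6
In-link 4: hub score = 12
In-link 5: hub score = 2
In-link 6: hub score = 12
In-link 7: hub score = 13
Authority = 3 + 3 + 6 + 12 + 2 + 12 + 13 = 51

51


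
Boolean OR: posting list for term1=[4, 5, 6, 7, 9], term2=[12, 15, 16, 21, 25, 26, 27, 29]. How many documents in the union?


Boolean OR: find union of posting lists
term1 docs: [4, 5, 6, 7, 9]
term2 docs: [12, 15, 16, 21, 25, 26, 27, 29]
Union: [4, 5, 6, 7, 9, 12, 15, 16, 21, 25, 26, 27, 29]
|union| = 13

13


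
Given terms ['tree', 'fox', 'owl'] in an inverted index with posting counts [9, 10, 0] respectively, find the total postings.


Summing posting list sizes:
'tree': 9 postings
'fox': 10 postings
'owl': 0 postings
Total = 9 + 10 + 0 = 19

19


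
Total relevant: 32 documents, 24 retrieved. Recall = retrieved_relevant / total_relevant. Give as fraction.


Recall = retrieved_relevant / total_relevant
= 24 / 32
= 24 / (24 + 8)
= 3/4

3/4


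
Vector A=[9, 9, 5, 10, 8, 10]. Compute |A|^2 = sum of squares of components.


|A|^2 = sum of squared components
A[0]^2 = 9^2 = 81
A[1]^2 = 9^2 = 81
A[2]^2 = 5^2 = 25
A[3]^2 = 10^2 = 100
A[4]^2 = 8^2 = 64
A[5]^2 = 10^2 = 100
Sum = 81 + 81 + 25 + 100 + 64 + 100 = 451

451


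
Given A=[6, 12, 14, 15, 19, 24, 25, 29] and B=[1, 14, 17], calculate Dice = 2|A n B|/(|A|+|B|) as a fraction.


A intersect B = [14]
|A intersect B| = 1
|A| = 8, |B| = 3
Dice = 2*1 / (8+3)
= 2 / 11 = 2/11

2/11


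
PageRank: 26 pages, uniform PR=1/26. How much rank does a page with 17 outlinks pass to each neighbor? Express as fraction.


Initial PR = 1/26 = 1/26
Outlinks = 17
Contribution per link = PR / outlinks
= 1/26 / 17
= 1/442

1/442


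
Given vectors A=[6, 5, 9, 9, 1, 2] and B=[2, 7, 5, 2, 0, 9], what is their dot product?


Dot product = sum of element-wise products
A[0]*B[0] = 6*2 = 12
A[1]*B[1] = 5*7 = 35
A[2]*B[2] = 9*5 = 45
A[3]*B[3] = 9*2 = 18
A[4]*B[4] = 1*0 = 0
A[5]*B[5] = 2*9 = 18
Sum = 12 + 35 + 45 + 18 + 0 + 18 = 128

128


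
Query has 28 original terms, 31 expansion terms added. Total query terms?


Original terms: 28
Expansion terms: 31
Total = 28 + 31 = 59

59


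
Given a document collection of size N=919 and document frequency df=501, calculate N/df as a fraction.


IDF ratio = N / df
= 919 / 501
= 919/501

919/501


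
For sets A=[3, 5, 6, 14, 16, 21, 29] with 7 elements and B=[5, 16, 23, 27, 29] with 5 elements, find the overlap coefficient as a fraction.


A intersect B = [5, 16, 29]
|A intersect B| = 3
min(|A|, |B|) = min(7, 5) = 5
Overlap = 3 / 5 = 3/5

3/5


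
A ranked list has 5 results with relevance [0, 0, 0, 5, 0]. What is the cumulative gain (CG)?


Cumulative Gain = sum of relevance scores
Position 1: rel=0, running sum=0
Position 2: rel=0, running sum=0
Position 3: rel=0, running sum=0
Position 4: rel=5, running sum=5
Position 5: rel=0, running sum=5
CG = 5

5


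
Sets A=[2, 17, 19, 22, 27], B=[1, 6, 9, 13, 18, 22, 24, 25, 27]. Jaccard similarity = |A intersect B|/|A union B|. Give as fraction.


A intersect B = [22, 27]
|A intersect B| = 2
A union B = [1, 2, 6, 9, 13, 17, 18, 19, 22, 24, 25, 27]
|A union B| = 12
Jaccard = 2/12 = 1/6

1/6


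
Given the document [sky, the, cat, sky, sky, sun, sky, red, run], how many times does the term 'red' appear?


Document has 9 words
Scanning for 'red':
Found at positions: [7]
Count = 1

1


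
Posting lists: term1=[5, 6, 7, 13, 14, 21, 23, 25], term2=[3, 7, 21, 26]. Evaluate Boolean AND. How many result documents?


Boolean AND: find intersection of posting lists
term1 docs: [5, 6, 7, 13, 14, 21, 23, 25]
term2 docs: [3, 7, 21, 26]
Intersection: [7, 21]
|intersection| = 2

2


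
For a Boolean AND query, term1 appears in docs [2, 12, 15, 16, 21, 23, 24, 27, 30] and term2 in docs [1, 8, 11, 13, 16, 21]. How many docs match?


Boolean AND: find intersection of posting lists
term1 docs: [2, 12, 15, 16, 21, 23, 24, 27, 30]
term2 docs: [1, 8, 11, 13, 16, 21]
Intersection: [16, 21]
|intersection| = 2

2


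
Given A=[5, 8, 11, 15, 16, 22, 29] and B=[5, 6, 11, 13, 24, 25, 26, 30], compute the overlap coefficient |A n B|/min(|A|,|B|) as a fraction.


A intersect B = [5, 11]
|A intersect B| = 2
min(|A|, |B|) = min(7, 8) = 7
Overlap = 2 / 7 = 2/7

2/7


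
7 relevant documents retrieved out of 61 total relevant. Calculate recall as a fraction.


Recall = retrieved_relevant / total_relevant
= 7 / 61
= 7 / (7 + 54)
= 7/61

7/61


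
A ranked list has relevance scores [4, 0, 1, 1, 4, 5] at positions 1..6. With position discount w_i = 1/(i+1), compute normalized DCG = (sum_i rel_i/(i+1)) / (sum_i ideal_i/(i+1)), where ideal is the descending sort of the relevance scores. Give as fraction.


Position discount weights w_i = 1/(i+1) for i=1..6:
Weights = [1/2, 1/3, 1/4, 1/5, 1/6, 1/7]
Actual relevance: [4, 0, 1, 1, 4, 5]
DCG = 4/2 + 0/3 + 1/4 + 1/5 + 4/6 + 5/7 = 1609/420
Ideal relevance (sorted desc): [5, 4, 4, 1, 1, 0]
Ideal DCG = 5/2 + 4/3 + 4/4 + 1/5 + 1/6 + 0/7 = 26/5
nDCG = DCG / ideal_DCG = 1609/420 / 26/5 = 1609/2184

1609/2184


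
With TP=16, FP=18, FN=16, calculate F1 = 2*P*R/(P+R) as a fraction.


F1 = 2 * P * R / (P + R)
P = TP/(TP+FP) = 16/34 = 8/17
R = TP/(TP+FN) = 16/32 = 1/2
2 * P * R = 2 * 8/17 * 1/2 = 8/17
P + R = 8/17 + 1/2 = 33/34
F1 = 8/17 / 33/34 = 16/33

16/33


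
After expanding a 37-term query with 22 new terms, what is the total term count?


Original terms: 37
Expansion terms: 22
Total = 37 + 22 = 59

59


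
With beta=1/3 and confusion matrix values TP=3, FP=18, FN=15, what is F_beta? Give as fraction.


P = TP/(TP+FP) = 3/21 = 1/7
R = TP/(TP+FN) = 3/18 = 1/6
beta^2 = 1/3^2 = 1/9
(1 + beta^2) = 10/9
Numerator = (1+beta^2)*P*R = 5/189
Denominator = beta^2*P + R = 1/63 + 1/6 = 23/126
F_beta = 10/69

10/69


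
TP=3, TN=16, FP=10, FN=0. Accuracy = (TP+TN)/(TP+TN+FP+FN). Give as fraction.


Accuracy = (TP + TN) / (TP + TN + FP + FN)
TP + TN = 3 + 16 = 19
Total = 3 + 16 + 10 + 0 = 29
Accuracy = 19 / 29 = 19/29

19/29


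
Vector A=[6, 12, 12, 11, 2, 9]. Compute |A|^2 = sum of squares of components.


|A|^2 = sum of squared components
A[0]^2 = 6^2 = 36
A[1]^2 = 12^2 = 144
A[2]^2 = 12^2 = 144
A[3]^2 = 11^2 = 121
A[4]^2 = 2^2 = 4
A[5]^2 = 9^2 = 81
Sum = 36 + 144 + 144 + 121 + 4 + 81 = 530

530


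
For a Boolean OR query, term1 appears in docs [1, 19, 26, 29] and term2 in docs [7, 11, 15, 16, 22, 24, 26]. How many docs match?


Boolean OR: find union of posting lists
term1 docs: [1, 19, 26, 29]
term2 docs: [7, 11, 15, 16, 22, 24, 26]
Union: [1, 7, 11, 15, 16, 19, 22, 24, 26, 29]
|union| = 10

10


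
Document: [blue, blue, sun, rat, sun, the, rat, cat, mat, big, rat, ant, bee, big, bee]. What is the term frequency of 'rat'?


Document has 15 words
Scanning for 'rat':
Found at positions: [3, 6, 10]
Count = 3

3


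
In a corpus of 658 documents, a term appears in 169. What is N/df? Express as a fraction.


IDF ratio = N / df
= 658 / 169
= 658/169

658/169


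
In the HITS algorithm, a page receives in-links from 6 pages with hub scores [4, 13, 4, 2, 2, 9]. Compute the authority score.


Authority = sum of hub scores of in-linkers
In-link 1: hub score = 4
In-link 2: hub score = 13
In-link 3: hub score = 4
In-link 4: hub score = 2
In-link 5: hub score = 2
In-link 6: hub score = 9
Authority = 4 + 13 + 4 + 2 + 2 + 9 = 34

34


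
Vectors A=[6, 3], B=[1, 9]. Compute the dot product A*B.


Dot product = sum of element-wise products
A[0]*B[0] = 6*1 = 6
A[1]*B[1] = 3*9 = 27
Sum = 6 + 27 = 33

33


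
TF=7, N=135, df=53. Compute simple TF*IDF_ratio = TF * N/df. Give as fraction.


TF * (N/df)
= 7 * (135/53)
= 7 * 135/53
= 945/53

945/53


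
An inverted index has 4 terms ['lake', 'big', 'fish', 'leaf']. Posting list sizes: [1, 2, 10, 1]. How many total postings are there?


Summing posting list sizes:
'lake': 1 postings
'big': 2 postings
'fish': 10 postings
'leaf': 1 postings
Total = 1 + 2 + 10 + 1 = 14

14


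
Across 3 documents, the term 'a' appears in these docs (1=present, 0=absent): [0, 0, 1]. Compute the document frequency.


Checking each document for 'a':
Doc 1: absent
Doc 2: absent
Doc 3: present
df = sum of presences = 0 + 0 + 1 = 1

1


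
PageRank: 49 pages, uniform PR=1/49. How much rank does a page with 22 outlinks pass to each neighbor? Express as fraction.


Initial PR = 1/49 = 1/49
Outlinks = 22
Contribution per link = PR / outlinks
= 1/49 / 22
= 1/1078

1/1078


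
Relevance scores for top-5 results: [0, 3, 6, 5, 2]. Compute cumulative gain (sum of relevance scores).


Cumulative Gain = sum of relevance scores
Position 1: rel=0, running sum=0
Position 2: rel=3, running sum=3
Position 3: rel=6, running sum=9
Position 4: rel=5, running sum=14
Position 5: rel=2, running sum=16
CG = 16

16


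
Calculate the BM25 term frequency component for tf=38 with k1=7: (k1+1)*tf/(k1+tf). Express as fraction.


BM25 TF component = (k1+1)*tf / (k1+tf)
k1 = 7, tf = 38
Numerator = (7+1)*38 = 304
Denominator = 7 + 38 = 45
= 304/45 = 304/45

304/45


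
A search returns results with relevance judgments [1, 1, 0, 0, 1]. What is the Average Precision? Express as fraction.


Computing P@k for each relevant position:
Position 1: relevant, P@1 = 1/1 = 1
Position 2: relevant, P@2 = 2/2 = 1
Position 3: not relevant
Position 4: not relevant
Position 5: relevant, P@5 = 3/5 = 3/5
Sum of P@k = 1 + 1 + 3/5 = 13/5
AP = 13/5 / 3 = 13/15

13/15


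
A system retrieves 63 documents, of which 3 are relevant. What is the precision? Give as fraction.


Precision = relevant_retrieved / total_retrieved
= 3 / 63
= 3 / (3 + 60)
= 1/21

1/21


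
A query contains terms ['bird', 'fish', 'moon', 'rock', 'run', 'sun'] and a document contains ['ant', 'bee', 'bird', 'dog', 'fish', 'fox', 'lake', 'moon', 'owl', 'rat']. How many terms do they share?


Query terms: ['bird', 'fish', 'moon', 'rock', 'run', 'sun']
Document terms: ['ant', 'bee', 'bird', 'dog', 'fish', 'fox', 'lake', 'moon', 'owl', 'rat']
Common terms: ['bird', 'fish', 'moon']
Overlap count = 3

3


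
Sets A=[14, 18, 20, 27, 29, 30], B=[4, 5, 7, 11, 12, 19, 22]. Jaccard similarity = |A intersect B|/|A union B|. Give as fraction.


A intersect B = []
|A intersect B| = 0
A union B = [4, 5, 7, 11, 12, 14, 18, 19, 20, 22, 27, 29, 30]
|A union B| = 13
Jaccard = 0/13 = 0

0


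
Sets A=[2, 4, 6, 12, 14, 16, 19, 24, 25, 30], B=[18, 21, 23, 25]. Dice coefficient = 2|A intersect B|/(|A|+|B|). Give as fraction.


A intersect B = [25]
|A intersect B| = 1
|A| = 10, |B| = 4
Dice = 2*1 / (10+4)
= 2 / 14 = 1/7

1/7


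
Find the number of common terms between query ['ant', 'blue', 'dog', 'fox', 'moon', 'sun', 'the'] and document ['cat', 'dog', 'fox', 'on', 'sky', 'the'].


Query terms: ['ant', 'blue', 'dog', 'fox', 'moon', 'sun', 'the']
Document terms: ['cat', 'dog', 'fox', 'on', 'sky', 'the']
Common terms: ['dog', 'fox', 'the']
Overlap count = 3

3


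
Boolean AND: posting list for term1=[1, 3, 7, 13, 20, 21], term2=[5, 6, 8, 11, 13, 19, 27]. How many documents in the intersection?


Boolean AND: find intersection of posting lists
term1 docs: [1, 3, 7, 13, 20, 21]
term2 docs: [5, 6, 8, 11, 13, 19, 27]
Intersection: [13]
|intersection| = 1

1


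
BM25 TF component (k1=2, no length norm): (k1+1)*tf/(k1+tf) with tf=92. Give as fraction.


BM25 TF component = (k1+1)*tf / (k1+tf)
k1 = 2, tf = 92
Numerator = (2+1)*92 = 276
Denominator = 2 + 92 = 94
= 276/94 = 138/47

138/47


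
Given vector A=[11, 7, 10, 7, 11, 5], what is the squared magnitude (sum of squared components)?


|A|^2 = sum of squared components
A[0]^2 = 11^2 = 121
A[1]^2 = 7^2 = 49
A[2]^2 = 10^2 = 100
A[3]^2 = 7^2 = 49
A[4]^2 = 11^2 = 121
A[5]^2 = 5^2 = 25
Sum = 121 + 49 + 100 + 49 + 121 + 25 = 465

465


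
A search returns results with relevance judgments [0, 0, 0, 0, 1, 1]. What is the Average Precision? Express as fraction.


Computing P@k for each relevant position:
Position 1: not relevant
Position 2: not relevant
Position 3: not relevant
Position 4: not relevant
Position 5: relevant, P@5 = 1/5 = 1/5
Position 6: relevant, P@6 = 2/6 = 1/3
Sum of P@k = 1/5 + 1/3 = 8/15
AP = 8/15 / 2 = 4/15

4/15


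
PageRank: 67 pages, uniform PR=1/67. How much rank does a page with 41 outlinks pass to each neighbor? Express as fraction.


Initial PR = 1/67 = 1/67
Outlinks = 41
Contribution per link = PR / outlinks
= 1/67 / 41
= 1/2747

1/2747


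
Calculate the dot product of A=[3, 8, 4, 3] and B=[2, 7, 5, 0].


Dot product = sum of element-wise products
A[0]*B[0] = 3*2 = 6
A[1]*B[1] = 8*7 = 56
A[2]*B[2] = 4*5 = 20
A[3]*B[3] = 3*0 = 0
Sum = 6 + 56 + 20 + 0 = 82

82


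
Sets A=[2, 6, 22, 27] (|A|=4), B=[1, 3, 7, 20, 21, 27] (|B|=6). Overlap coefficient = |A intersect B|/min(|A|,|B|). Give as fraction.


A intersect B = [27]
|A intersect B| = 1
min(|A|, |B|) = min(4, 6) = 4
Overlap = 1 / 4 = 1/4

1/4


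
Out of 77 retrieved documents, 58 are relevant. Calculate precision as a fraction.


Precision = relevant_retrieved / total_retrieved
= 58 / 77
= 58 / (58 + 19)
= 58/77

58/77


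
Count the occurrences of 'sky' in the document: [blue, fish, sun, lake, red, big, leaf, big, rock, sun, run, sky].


Document has 12 words
Scanning for 'sky':
Found at positions: [11]
Count = 1

1


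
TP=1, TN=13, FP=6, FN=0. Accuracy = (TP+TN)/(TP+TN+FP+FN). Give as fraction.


Accuracy = (TP + TN) / (TP + TN + FP + FN)
TP + TN = 1 + 13 = 14
Total = 1 + 13 + 6 + 0 = 20
Accuracy = 14 / 20 = 7/10

7/10


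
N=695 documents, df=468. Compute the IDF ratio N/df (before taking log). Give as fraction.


IDF ratio = N / df
= 695 / 468
= 695/468

695/468


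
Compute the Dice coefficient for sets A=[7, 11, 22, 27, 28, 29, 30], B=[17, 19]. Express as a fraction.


A intersect B = []
|A intersect B| = 0
|A| = 7, |B| = 2
Dice = 2*0 / (7+2)
= 0 / 9 = 0

0


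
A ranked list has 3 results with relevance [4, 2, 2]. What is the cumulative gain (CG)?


Cumulative Gain = sum of relevance scores
Position 1: rel=4, running sum=4
Position 2: rel=2, running sum=6
Position 3: rel=2, running sum=8
CG = 8

8


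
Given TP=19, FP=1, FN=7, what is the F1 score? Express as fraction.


F1 = 2 * P * R / (P + R)
P = TP/(TP+FP) = 19/20 = 19/20
R = TP/(TP+FN) = 19/26 = 19/26
2 * P * R = 2 * 19/20 * 19/26 = 361/260
P + R = 19/20 + 19/26 = 437/260
F1 = 361/260 / 437/260 = 19/23

19/23


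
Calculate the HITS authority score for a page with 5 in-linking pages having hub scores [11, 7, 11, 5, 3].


Authority = sum of hub scores of in-linkers
In-link 1: hub score = 11
In-link 2: hub score = 7
In-link 3: hub score = 11
In-link 4: hub score = 5
In-link 5: hub score = 3
Authority = 11 + 7 + 11 + 5 + 3 = 37

37


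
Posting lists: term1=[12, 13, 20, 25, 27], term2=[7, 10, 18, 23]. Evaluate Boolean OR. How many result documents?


Boolean OR: find union of posting lists
term1 docs: [12, 13, 20, 25, 27]
term2 docs: [7, 10, 18, 23]
Union: [7, 10, 12, 13, 18, 20, 23, 25, 27]
|union| = 9

9


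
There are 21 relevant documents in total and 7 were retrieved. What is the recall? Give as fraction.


Recall = retrieved_relevant / total_relevant
= 7 / 21
= 7 / (7 + 14)
= 1/3

1/3


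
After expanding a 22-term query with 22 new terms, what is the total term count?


Original terms: 22
Expansion terms: 22
Total = 22 + 22 = 44

44


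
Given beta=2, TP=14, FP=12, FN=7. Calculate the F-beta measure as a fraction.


P = TP/(TP+FP) = 14/26 = 7/13
R = TP/(TP+FN) = 14/21 = 2/3
beta^2 = 2^2 = 4
(1 + beta^2) = 5
Numerator = (1+beta^2)*P*R = 70/39
Denominator = beta^2*P + R = 28/13 + 2/3 = 110/39
F_beta = 7/11

7/11


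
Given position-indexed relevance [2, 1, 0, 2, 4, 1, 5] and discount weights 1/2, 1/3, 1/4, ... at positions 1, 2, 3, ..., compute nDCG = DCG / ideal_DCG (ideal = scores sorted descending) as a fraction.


Position discount weights w_i = 1/(i+1) for i=1..7:
Weights = [1/2, 1/3, 1/4, 1/5, 1/6, 1/7, 1/8]
Actual relevance: [2, 1, 0, 2, 4, 1, 5]
DCG = 2/2 + 1/3 + 0/4 + 2/5 + 4/6 + 1/7 + 5/8 = 887/280
Ideal relevance (sorted desc): [5, 4, 2, 2, 1, 1, 0]
Ideal DCG = 5/2 + 4/3 + 2/4 + 2/5 + 1/6 + 1/7 + 0/8 = 353/70
nDCG = DCG / ideal_DCG = 887/280 / 353/70 = 887/1412

887/1412


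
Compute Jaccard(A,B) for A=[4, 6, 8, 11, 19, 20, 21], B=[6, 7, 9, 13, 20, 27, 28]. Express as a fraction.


A intersect B = [6, 20]
|A intersect B| = 2
A union B = [4, 6, 7, 8, 9, 11, 13, 19, 20, 21, 27, 28]
|A union B| = 12
Jaccard = 2/12 = 1/6

1/6


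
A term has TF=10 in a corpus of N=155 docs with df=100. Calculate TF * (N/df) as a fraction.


TF * (N/df)
= 10 * (155/100)
= 10 * 31/20
= 31/2

31/2


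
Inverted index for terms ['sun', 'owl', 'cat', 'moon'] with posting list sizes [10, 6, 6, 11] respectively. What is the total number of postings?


Summing posting list sizes:
'sun': 10 postings
'owl': 6 postings
'cat': 6 postings
'moon': 11 postings
Total = 10 + 6 + 6 + 11 = 33

33


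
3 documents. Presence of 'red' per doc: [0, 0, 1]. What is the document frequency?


Checking each document for 'red':
Doc 1: absent
Doc 2: absent
Doc 3: present
df = sum of presences = 0 + 0 + 1 = 1

1


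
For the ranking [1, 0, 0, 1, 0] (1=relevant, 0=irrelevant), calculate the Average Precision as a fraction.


Computing P@k for each relevant position:
Position 1: relevant, P@1 = 1/1 = 1
Position 2: not relevant
Position 3: not relevant
Position 4: relevant, P@4 = 2/4 = 1/2
Position 5: not relevant
Sum of P@k = 1 + 1/2 = 3/2
AP = 3/2 / 2 = 3/4

3/4


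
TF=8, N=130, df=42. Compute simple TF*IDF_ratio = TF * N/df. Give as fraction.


TF * (N/df)
= 8 * (130/42)
= 8 * 65/21
= 520/21

520/21


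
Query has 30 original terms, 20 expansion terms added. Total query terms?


Original terms: 30
Expansion terms: 20
Total = 30 + 20 = 50

50


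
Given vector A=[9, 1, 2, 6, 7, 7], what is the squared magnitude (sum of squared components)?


|A|^2 = sum of squared components
A[0]^2 = 9^2 = 81
A[1]^2 = 1^2 = 1
A[2]^2 = 2^2 = 4
A[3]^2 = 6^2 = 36
A[4]^2 = 7^2 = 49
A[5]^2 = 7^2 = 49
Sum = 81 + 1 + 4 + 36 + 49 + 49 = 220

220


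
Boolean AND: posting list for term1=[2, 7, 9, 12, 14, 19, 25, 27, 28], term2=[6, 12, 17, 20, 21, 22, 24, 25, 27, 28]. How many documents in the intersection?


Boolean AND: find intersection of posting lists
term1 docs: [2, 7, 9, 12, 14, 19, 25, 27, 28]
term2 docs: [6, 12, 17, 20, 21, 22, 24, 25, 27, 28]
Intersection: [12, 25, 27, 28]
|intersection| = 4

4


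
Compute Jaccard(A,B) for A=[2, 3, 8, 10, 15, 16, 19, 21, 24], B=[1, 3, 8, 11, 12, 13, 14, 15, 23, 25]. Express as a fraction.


A intersect B = [3, 8, 15]
|A intersect B| = 3
A union B = [1, 2, 3, 8, 10, 11, 12, 13, 14, 15, 16, 19, 21, 23, 24, 25]
|A union B| = 16
Jaccard = 3/16 = 3/16

3/16


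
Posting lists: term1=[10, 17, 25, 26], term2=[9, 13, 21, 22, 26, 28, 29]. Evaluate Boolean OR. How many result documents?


Boolean OR: find union of posting lists
term1 docs: [10, 17, 25, 26]
term2 docs: [9, 13, 21, 22, 26, 28, 29]
Union: [9, 10, 13, 17, 21, 22, 25, 26, 28, 29]
|union| = 10

10


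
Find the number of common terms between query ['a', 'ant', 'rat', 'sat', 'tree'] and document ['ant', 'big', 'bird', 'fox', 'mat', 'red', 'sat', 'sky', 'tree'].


Query terms: ['a', 'ant', 'rat', 'sat', 'tree']
Document terms: ['ant', 'big', 'bird', 'fox', 'mat', 'red', 'sat', 'sky', 'tree']
Common terms: ['ant', 'sat', 'tree']
Overlap count = 3

3


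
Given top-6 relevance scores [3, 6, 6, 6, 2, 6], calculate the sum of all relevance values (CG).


Cumulative Gain = sum of relevance scores
Position 1: rel=3, running sum=3
Position 2: rel=6, running sum=9
Position 3: rel=6, running sum=15
Position 4: rel=6, running sum=21
Position 5: rel=2, running sum=23
Position 6: rel=6, running sum=29
CG = 29

29


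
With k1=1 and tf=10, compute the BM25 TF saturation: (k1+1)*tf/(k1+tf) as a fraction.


BM25 TF component = (k1+1)*tf / (k1+tf)
k1 = 1, tf = 10
Numerator = (1+1)*10 = 20
Denominator = 1 + 10 = 11
= 20/11 = 20/11

20/11


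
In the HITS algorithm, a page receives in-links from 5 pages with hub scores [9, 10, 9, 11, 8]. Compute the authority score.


Authority = sum of hub scores of in-linkers
In-link 1: hub score = 9
In-link 2: hub score = 10
In-link 3: hub score = 9
In-link 4: hub score = 11
In-link 5: hub score = 8
Authority = 9 + 10 + 9 + 11 + 8 = 47

47


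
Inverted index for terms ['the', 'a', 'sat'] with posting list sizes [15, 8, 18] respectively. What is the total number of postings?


Summing posting list sizes:
'the': 15 postings
'a': 8 postings
'sat': 18 postings
Total = 15 + 8 + 18 = 41

41


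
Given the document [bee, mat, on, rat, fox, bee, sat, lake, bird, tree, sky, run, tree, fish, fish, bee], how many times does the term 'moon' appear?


Document has 16 words
Scanning for 'moon':
Term not found in document
Count = 0

0


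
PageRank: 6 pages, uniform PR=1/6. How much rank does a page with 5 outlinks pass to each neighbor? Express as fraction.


Initial PR = 1/6 = 1/6
Outlinks = 5
Contribution per link = PR / outlinks
= 1/6 / 5
= 1/30

1/30


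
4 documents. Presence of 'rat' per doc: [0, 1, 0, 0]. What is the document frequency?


Checking each document for 'rat':
Doc 1: absent
Doc 2: present
Doc 3: absent
Doc 4: absent
df = sum of presences = 0 + 1 + 0 + 0 = 1

1


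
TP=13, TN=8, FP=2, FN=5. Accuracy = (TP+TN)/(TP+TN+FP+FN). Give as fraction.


Accuracy = (TP + TN) / (TP + TN + FP + FN)
TP + TN = 13 + 8 = 21
Total = 13 + 8 + 2 + 5 = 28
Accuracy = 21 / 28 = 3/4

3/4


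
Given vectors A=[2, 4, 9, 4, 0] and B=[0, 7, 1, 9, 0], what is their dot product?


Dot product = sum of element-wise products
A[0]*B[0] = 2*0 = 0
A[1]*B[1] = 4*7 = 28
A[2]*B[2] = 9*1 = 9
A[3]*B[3] = 4*9 = 36
A[4]*B[4] = 0*0 = 0
Sum = 0 + 28 + 9 + 36 + 0 = 73

73


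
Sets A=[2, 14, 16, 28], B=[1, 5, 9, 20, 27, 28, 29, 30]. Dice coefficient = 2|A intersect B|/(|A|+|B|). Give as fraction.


A intersect B = [28]
|A intersect B| = 1
|A| = 4, |B| = 8
Dice = 2*1 / (4+8)
= 2 / 12 = 1/6

1/6


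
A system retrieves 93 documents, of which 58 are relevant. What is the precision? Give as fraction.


Precision = relevant_retrieved / total_retrieved
= 58 / 93
= 58 / (58 + 35)
= 58/93

58/93


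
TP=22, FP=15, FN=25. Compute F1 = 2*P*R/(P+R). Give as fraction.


F1 = 2 * P * R / (P + R)
P = TP/(TP+FP) = 22/37 = 22/37
R = TP/(TP+FN) = 22/47 = 22/47
2 * P * R = 2 * 22/37 * 22/47 = 968/1739
P + R = 22/37 + 22/47 = 1848/1739
F1 = 968/1739 / 1848/1739 = 11/21

11/21


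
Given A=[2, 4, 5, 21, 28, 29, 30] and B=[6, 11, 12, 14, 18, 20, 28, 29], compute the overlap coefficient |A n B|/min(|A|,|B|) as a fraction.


A intersect B = [28, 29]
|A intersect B| = 2
min(|A|, |B|) = min(7, 8) = 7
Overlap = 2 / 7 = 2/7

2/7


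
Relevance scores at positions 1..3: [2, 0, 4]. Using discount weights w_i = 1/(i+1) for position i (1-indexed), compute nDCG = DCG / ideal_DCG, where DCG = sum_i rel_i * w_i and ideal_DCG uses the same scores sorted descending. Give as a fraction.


Position discount weights w_i = 1/(i+1) for i=1..3:
Weights = [1/2, 1/3, 1/4]
Actual relevance: [2, 0, 4]
DCG = 2/2 + 0/3 + 4/4 = 2
Ideal relevance (sorted desc): [4, 2, 0]
Ideal DCG = 4/2 + 2/3 + 0/4 = 8/3
nDCG = DCG / ideal_DCG = 2 / 8/3 = 3/4

3/4


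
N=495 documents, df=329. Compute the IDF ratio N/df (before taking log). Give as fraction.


IDF ratio = N / df
= 495 / 329
= 495/329

495/329


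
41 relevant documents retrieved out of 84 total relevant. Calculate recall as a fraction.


Recall = retrieved_relevant / total_relevant
= 41 / 84
= 41 / (41 + 43)
= 41/84

41/84


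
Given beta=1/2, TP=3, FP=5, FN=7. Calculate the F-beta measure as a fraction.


P = TP/(TP+FP) = 3/8 = 3/8
R = TP/(TP+FN) = 3/10 = 3/10
beta^2 = 1/2^2 = 1/4
(1 + beta^2) = 5/4
Numerator = (1+beta^2)*P*R = 9/64
Denominator = beta^2*P + R = 3/32 + 3/10 = 63/160
F_beta = 5/14

5/14


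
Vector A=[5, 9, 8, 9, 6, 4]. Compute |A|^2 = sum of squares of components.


|A|^2 = sum of squared components
A[0]^2 = 5^2 = 25
A[1]^2 = 9^2 = 81
A[2]^2 = 8^2 = 64
A[3]^2 = 9^2 = 81
A[4]^2 = 6^2 = 36
A[5]^2 = 4^2 = 16
Sum = 25 + 81 + 64 + 81 + 36 + 16 = 303

303


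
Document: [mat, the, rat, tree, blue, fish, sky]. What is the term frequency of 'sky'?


Document has 7 words
Scanning for 'sky':
Found at positions: [6]
Count = 1

1


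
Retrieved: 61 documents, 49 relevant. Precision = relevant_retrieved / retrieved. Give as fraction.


Precision = relevant_retrieved / total_retrieved
= 49 / 61
= 49 / (49 + 12)
= 49/61

49/61


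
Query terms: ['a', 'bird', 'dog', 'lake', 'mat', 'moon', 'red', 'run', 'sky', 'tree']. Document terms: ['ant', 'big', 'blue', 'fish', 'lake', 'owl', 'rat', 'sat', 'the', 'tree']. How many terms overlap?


Query terms: ['a', 'bird', 'dog', 'lake', 'mat', 'moon', 'red', 'run', 'sky', 'tree']
Document terms: ['ant', 'big', 'blue', 'fish', 'lake', 'owl', 'rat', 'sat', 'the', 'tree']
Common terms: ['lake', 'tree']
Overlap count = 2

2


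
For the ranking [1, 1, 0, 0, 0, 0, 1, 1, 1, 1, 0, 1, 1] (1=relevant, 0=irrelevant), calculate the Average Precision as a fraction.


Computing P@k for each relevant position:
Position 1: relevant, P@1 = 1/1 = 1
Position 2: relevant, P@2 = 2/2 = 1
Position 3: not relevant
Position 4: not relevant
Position 5: not relevant
Position 6: not relevant
Position 7: relevant, P@7 = 3/7 = 3/7
Position 8: relevant, P@8 = 4/8 = 1/2
Position 9: relevant, P@9 = 5/9 = 5/9
Position 10: relevant, P@10 = 6/10 = 3/5
Position 11: not relevant
Position 12: relevant, P@12 = 7/12 = 7/12
Position 13: relevant, P@13 = 8/13 = 8/13
Sum of P@k = 1 + 1 + 3/7 + 1/2 + 5/9 + 3/5 + 7/12 + 8/13 = 86533/16380
AP = 86533/16380 / 8 = 86533/131040

86533/131040


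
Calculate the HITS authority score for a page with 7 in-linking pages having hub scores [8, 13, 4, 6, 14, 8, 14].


Authority = sum of hub scores of in-linkers
In-link 1: hub score = 8
In-link 2: hub score = 13
In-link 3: hub score = 4
In-link 4: hub score = 6
In-link 5: hub score = 14
In-link 6: hub score = 8
In-link 7: hub score = 14
Authority = 8 + 13 + 4 + 6 + 14 + 8 + 14 = 67

67


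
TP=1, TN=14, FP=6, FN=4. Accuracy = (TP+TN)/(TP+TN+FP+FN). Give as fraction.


Accuracy = (TP + TN) / (TP + TN + FP + FN)
TP + TN = 1 + 14 = 15
Total = 1 + 14 + 6 + 4 = 25
Accuracy = 15 / 25 = 3/5

3/5


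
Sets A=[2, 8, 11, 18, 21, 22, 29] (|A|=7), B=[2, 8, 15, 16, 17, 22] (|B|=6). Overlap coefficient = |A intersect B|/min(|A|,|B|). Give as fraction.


A intersect B = [2, 8, 22]
|A intersect B| = 3
min(|A|, |B|) = min(7, 6) = 6
Overlap = 3 / 6 = 1/2

1/2


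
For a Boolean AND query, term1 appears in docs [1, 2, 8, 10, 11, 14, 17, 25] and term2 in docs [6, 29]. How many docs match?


Boolean AND: find intersection of posting lists
term1 docs: [1, 2, 8, 10, 11, 14, 17, 25]
term2 docs: [6, 29]
Intersection: []
|intersection| = 0

0


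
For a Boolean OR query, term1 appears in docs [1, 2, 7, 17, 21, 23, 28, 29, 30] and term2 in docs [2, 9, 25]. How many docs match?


Boolean OR: find union of posting lists
term1 docs: [1, 2, 7, 17, 21, 23, 28, 29, 30]
term2 docs: [2, 9, 25]
Union: [1, 2, 7, 9, 17, 21, 23, 25, 28, 29, 30]
|union| = 11

11


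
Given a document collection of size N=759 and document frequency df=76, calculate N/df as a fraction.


IDF ratio = N / df
= 759 / 76
= 759/76

759/76


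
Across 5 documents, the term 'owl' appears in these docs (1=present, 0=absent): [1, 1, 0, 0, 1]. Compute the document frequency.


Checking each document for 'owl':
Doc 1: present
Doc 2: present
Doc 3: absent
Doc 4: absent
Doc 5: present
df = sum of presences = 1 + 1 + 0 + 0 + 1 = 3

3


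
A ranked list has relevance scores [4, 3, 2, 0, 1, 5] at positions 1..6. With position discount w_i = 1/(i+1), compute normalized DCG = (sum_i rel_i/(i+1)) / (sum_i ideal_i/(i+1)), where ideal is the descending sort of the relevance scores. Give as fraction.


Position discount weights w_i = 1/(i+1) for i=1..6:
Weights = [1/2, 1/3, 1/4, 1/5, 1/6, 1/7]
Actual relevance: [4, 3, 2, 0, 1, 5]
DCG = 4/2 + 3/3 + 2/4 + 0/5 + 1/6 + 5/7 = 92/21
Ideal relevance (sorted desc): [5, 4, 3, 2, 1, 0]
Ideal DCG = 5/2 + 4/3 + 3/4 + 2/5 + 1/6 + 0/7 = 103/20
nDCG = DCG / ideal_DCG = 92/21 / 103/20 = 1840/2163

1840/2163


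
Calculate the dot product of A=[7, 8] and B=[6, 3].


Dot product = sum of element-wise products
A[0]*B[0] = 7*6 = 42
A[1]*B[1] = 8*3 = 24
Sum = 42 + 24 = 66

66


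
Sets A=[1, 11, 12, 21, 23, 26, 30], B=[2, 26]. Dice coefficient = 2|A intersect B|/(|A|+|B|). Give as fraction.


A intersect B = [26]
|A intersect B| = 1
|A| = 7, |B| = 2
Dice = 2*1 / (7+2)
= 2 / 9 = 2/9

2/9


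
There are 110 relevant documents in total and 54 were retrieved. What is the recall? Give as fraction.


Recall = retrieved_relevant / total_relevant
= 54 / 110
= 54 / (54 + 56)
= 27/55

27/55


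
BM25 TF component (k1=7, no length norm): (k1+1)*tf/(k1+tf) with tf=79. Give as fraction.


BM25 TF component = (k1+1)*tf / (k1+tf)
k1 = 7, tf = 79
Numerator = (7+1)*79 = 632
Denominator = 7 + 79 = 86
= 632/86 = 316/43

316/43
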